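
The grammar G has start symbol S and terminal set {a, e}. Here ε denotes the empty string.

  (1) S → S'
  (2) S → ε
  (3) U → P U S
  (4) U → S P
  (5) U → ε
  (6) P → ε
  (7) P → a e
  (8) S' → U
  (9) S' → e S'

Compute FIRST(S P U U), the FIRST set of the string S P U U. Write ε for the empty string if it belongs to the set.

FIRST(P) = {ε, a}
FIRST(S) = {ε, a, e}  (via S')
FIRST(U) = {ε, a, e}  (via P U S, S P)
FIRST(S') = {ε, a, e}  (via U)
FIRST(S P U U): take FIRST of each symbol in turn, carrying on past any symbol whose FIRST contains ε; result {ε, a, e}.

{ε, a, e}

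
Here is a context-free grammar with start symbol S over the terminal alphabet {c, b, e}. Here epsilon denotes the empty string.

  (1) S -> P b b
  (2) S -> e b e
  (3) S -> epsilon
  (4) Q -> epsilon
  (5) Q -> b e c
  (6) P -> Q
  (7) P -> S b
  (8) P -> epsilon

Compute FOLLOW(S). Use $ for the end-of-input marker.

{$, b}

FIRST(Q) = {epsilon, b}
FIRST(S) = {epsilon, b, e}  (via P b b)
FIRST(P) = {epsilon, b, e}  (via Q, S b)
FOLLOW(S) includes $ since S is the start symbol.
FOLLOW(S): in P->S b, S is followed by b with FIRST {b}. Thus FOLLOW(S) = {$, b}.
FOLLOW(P): in S->P b b, P is followed by b b with FIRST {b}. Thus FOLLOW(P) = {b}.
FOLLOW(Q): in P->Q, the suffix after Q is empty, so FOLLOW(Q) ⊇ FOLLOW(P) = {b}. Thus FOLLOW(Q) = {b}.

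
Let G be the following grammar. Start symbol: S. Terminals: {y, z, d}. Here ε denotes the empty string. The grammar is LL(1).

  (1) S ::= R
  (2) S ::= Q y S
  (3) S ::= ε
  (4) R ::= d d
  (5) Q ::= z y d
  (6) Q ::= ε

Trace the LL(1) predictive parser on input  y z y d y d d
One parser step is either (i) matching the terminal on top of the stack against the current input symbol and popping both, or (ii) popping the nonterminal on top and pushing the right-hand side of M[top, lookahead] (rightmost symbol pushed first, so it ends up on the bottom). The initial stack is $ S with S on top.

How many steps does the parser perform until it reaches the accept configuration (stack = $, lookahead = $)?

step 1: stack=$ S  input=y z y d y d d $  — expand S ::= Q y S
step 2: stack=$ S y Q  input=y z y d y d d $  — expand Q ::= ε
step 3: stack=$ S y  input=y z y d y d d $  — match y
step 4: stack=$ S  input=z y d y d d $  — expand S ::= Q y S
step 5: stack=$ S y Q  input=z y d y d d $  — expand Q ::= z y d
step 6: stack=$ S y d y z  input=z y d y d d $  — match z
step 7: stack=$ S y d y  input=y d y d d $  — match y
step 8: stack=$ S y d  input=d y d d $  — match d
step 9: stack=$ S y  input=y d d $  — match y
step 10: stack=$ S  input=d d $  — expand S ::= R
step 11: stack=$ R  input=d d $  — expand R ::= d d
step 12: stack=$ d d  input=d d $  — match d
step 13: stack=$ d  input=d $  — match d
Accept reached after 13 steps.

13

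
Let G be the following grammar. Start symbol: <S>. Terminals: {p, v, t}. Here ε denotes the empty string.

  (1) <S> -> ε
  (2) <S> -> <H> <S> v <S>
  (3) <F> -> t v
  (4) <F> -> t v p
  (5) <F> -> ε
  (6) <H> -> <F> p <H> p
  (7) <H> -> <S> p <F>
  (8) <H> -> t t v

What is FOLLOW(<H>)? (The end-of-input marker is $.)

{p, t, v}

FIRST(<F>) = {ε, t}
FIRST(<S>) = {ε, p, t}  (via <H> <S> v <S>)
FIRST(<H>) = {p, t}  (via <F> p <H> p, <S> p <F>)
FOLLOW(<S>) includes $ since <S> is the start symbol.
FOLLOW(<S>): in <S>-><H> <S> v <S> (occurrence 1), <S> is followed by v <S> with FIRST {v}; in <S>-><H> <S> v <S> (occurrence 2), the suffix after <S> is empty (adds nothing new); in <H>-><S> p <F>, <S> is followed by p <F> with FIRST {p}. Thus FOLLOW(<S>) = {$, p, v}.
FOLLOW(<H>): in <S>-><H> <S> v <S>, <H> is followed by <S> v <S> with FIRST {p, t, v}; in <H>-><F> p <H> p, <H> is followed by p with FIRST {p}. Thus FOLLOW(<H>) = {p, t, v}.
FOLLOW(<F>): in <H>-><F> p <H> p, <F> is followed by p <H> p with FIRST {p}; in <H>-><S> p <F>, the suffix after <F> is empty, so FOLLOW(<F>) ⊇ FOLLOW(<H>) = {p, t, v}. Thus FOLLOW(<F>) = {p, t, v}.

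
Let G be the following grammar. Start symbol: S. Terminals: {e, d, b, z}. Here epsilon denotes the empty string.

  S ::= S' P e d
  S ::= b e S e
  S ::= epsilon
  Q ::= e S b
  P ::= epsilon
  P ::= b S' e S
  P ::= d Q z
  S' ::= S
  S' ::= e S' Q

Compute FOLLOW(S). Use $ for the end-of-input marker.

{$, b, d, e}

FIRST(Q): from Q::=e S b we get {e}. So FIRST(Q) = {e}.
FIRST(P): from P::=epsilon we get {epsilon}; from P::=b S' e S we get {b}; from P::=d Q z we get {d}. So FIRST(P) = {epsilon, b, d}.
FIRST(S): from S::=S' P e d we get {b, d, e}; from S::=b e S e we get {b}; from S::=epsilon we get {epsilon}. So FIRST(S) = {epsilon, b, d, e}.
FIRST(S'): from S'::=S we get {epsilon, b, d, e}; from S'::=e S' Q we get {e}. So FIRST(S') = {epsilon, b, d, e}.
FOLLOW(S) includes $ since S is the start symbol.
FOLLOW(P): in S::=S' P e d, P is followed by e d with FIRST {e}. Thus FOLLOW(P) = {e}.
FOLLOW(S'): in S::=S' P e d, S' is followed by P e d with FIRST {b, d, e}; in P::=b S' e S, S' is followed by e S with FIRST {e}; in S'::=e S' Q, S' is followed by Q with FIRST {e}. Thus FOLLOW(S') = {b, d, e}.
FOLLOW(S): in S::=b e S e, S is followed by e with FIRST {e}; in Q::=e S b, S is followed by b with FIRST {b}; in P::=b S' e S, the suffix after S is empty, so FOLLOW(S) ⊇ FOLLOW(P) = {e}; in S'::=S, the suffix after S is empty, so FOLLOW(S) ⊇ FOLLOW(S') = {b, d, e}. Thus FOLLOW(S) = {$, b, d, e}.
FOLLOW(Q): in P::=d Q z, Q is followed by z with FIRST {z}; in S'::=e S' Q, the suffix after Q is empty, so FOLLOW(Q) ⊇ FOLLOW(S') = {b, d, e}. Thus FOLLOW(Q) = {b, d, e, z}.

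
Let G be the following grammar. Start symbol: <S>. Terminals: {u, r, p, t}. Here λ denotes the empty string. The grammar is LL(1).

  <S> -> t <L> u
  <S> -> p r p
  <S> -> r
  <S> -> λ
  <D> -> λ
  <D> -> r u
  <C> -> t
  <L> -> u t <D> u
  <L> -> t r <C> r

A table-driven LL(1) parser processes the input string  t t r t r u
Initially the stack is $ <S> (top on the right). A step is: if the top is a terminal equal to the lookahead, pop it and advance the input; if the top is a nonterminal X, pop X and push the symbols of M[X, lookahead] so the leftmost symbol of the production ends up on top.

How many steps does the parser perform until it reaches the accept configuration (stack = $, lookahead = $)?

step 1: stack=$ <S>  input=t t r t r u $  — expand <S> -> t <L> u
step 2: stack=$ u <L> t  input=t t r t r u $  — match t
step 3: stack=$ u <L>  input=t r t r u $  — expand <L> -> t r <C> r
step 4: stack=$ u r <C> r t  input=t r t r u $  — match t
step 5: stack=$ u r <C> r  input=r t r u $  — match r
step 6: stack=$ u r <C>  input=t r u $  — expand <C> -> t
step 7: stack=$ u r t  input=t r u $  — match t
step 8: stack=$ u r  input=r u $  — match r
step 9: stack=$ u  input=u $  — match u
Accept reached after 9 steps.

9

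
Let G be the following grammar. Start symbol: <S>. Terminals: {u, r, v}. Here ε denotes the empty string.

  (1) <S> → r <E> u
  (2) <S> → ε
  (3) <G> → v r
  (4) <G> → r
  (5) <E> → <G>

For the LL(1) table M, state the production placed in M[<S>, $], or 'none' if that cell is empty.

<S> → ε

FIRST(<S>): from <S>→r <E> u we get {r}; from <S>→ε we get {ε}. So FIRST(<S>) = {ε, r}.
FIRST(<G>): from <G>→v r we get {v}; from <G>→r we get {r}. So FIRST(<G>) = {r, v}.
FIRST(<E>): from <E>→<G> we get {r, v}. So FIRST(<E>) = {r, v}.
FOLLOW(<S>) includes $ since <S> is the start symbol.
FOLLOW(<S>): <S> appears on no right-hand side. Thus FOLLOW(<S>) = {$}.
For <S> → r <E> u: FIRST(r <E> u) = {r}, so it goes in M[<S>, t] for t ∈ {r}.
For <S> → ε: FIRST(ε) = {ε}, so it goes in M[<S>, t] for t ∈ {}; since ε ∈ FIRST, also for every t ∈ FOLLOW(<S>) = {$}.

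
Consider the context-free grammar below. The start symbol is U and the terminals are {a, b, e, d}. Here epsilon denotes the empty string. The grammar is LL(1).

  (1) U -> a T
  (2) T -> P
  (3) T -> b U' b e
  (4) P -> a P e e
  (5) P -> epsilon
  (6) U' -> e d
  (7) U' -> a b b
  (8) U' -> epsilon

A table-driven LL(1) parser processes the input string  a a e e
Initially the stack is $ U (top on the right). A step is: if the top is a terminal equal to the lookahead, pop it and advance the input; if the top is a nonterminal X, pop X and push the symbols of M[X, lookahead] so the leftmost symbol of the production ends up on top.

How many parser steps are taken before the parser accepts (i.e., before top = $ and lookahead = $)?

8

step 1: stack=$ U  input=a a e e $  — expand U -> a T
step 2: stack=$ T a  input=a a e e $  — match a
step 3: stack=$ T  input=a e e $  — expand T -> P
step 4: stack=$ P  input=a e e $  — expand P -> a P e e
step 5: stack=$ e e P a  input=a e e $  — match a
step 6: stack=$ e e P  input=e e $  — expand P -> epsilon
step 7: stack=$ e e  input=e e $  — match e
step 8: stack=$ e  input=e $  — match e
Accept reached after 8 steps.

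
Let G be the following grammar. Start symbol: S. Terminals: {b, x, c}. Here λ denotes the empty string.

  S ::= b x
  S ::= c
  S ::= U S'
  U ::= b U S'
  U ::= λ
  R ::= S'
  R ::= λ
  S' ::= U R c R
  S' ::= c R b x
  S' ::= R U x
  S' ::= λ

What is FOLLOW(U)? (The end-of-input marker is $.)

FIRST(U) = {λ, b}
FIRST(S) = {λ, b, c, x}  (via U S')
FIRST(R) = {λ, b, c, x}  (via S')
FIRST(S') = {λ, b, c, x}  (via U R c R, R U x)
FOLLOW(S) includes $ since S is the start symbol.
FOLLOW(S): S appears on no right-hand side. Thus FOLLOW(S) = {$}.
FOLLOW(U): in S::=U S', U is followed by S' with FIRST {λ, b, c, x}; in S::=U S', the suffix after U is nullable, so FOLLOW(U) ⊇ FOLLOW(S) = {$}; in U::=b U S', U is followed by S' with FIRST {λ, b, c, x}; in U::=b U S', the suffix after U is nullable (adds nothing new); in S'::=U R c R, U is followed by R c R with FIRST {b, c, x}; in S'::=R U x, U is followed by x with FIRST {x}. Thus FOLLOW(U) = {$, b, c, x}.
FOLLOW(R): in S'::=U R c R (occurrence 1), R is followed by c R with FIRST {c}; in S'::=U R c R (occurrence 2), the suffix after R is empty, so FOLLOW(R) ⊇ FOLLOW(S') = {$, b, c, x}; in S'::=c R b x, R is followed by b x with FIRST {b}; in S'::=R U x, R is followed by U x with FIRST {b, x}. Thus FOLLOW(R) = {$, b, c, x}.
FOLLOW(S'): in S::=U S', the suffix after S' is empty, so FOLLOW(S') ⊇ FOLLOW(S) = {$}; in U::=b U S', the suffix after S' is empty, so FOLLOW(S') ⊇ FOLLOW(U) = {$, b, c, x}; in R::=S', the suffix after S' is empty, so FOLLOW(S') ⊇ FOLLOW(R) = {$, b, c, x}. Thus FOLLOW(S') = {$, b, c, x}.

{$, b, c, x}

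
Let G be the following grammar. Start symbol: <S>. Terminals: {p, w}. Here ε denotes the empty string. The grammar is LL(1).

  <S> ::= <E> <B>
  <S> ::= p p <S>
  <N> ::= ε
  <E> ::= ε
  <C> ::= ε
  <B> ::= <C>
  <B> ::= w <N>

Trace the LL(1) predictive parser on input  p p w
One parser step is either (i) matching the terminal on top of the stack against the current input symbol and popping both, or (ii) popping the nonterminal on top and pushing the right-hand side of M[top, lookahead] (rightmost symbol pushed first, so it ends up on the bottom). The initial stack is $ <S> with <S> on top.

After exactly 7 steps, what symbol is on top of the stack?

     Stack      Input    Action
  1  $ <S>      p p w $  expand <S> ::= p p <S>
  2  $ <S> p p  p p w $  match p
  3  $ <S> p    p w $    match p
  4  $ <S>      w $      expand <S> ::= <E> <B>
  5  $ <B> <E>  w $      expand <E> ::= ε
  6  $ <B>      w $      expand <B> ::= w <N>
  7  $ <N> w    w $      match w
Stack after step 7: $ <N> (top = <N>).

<N>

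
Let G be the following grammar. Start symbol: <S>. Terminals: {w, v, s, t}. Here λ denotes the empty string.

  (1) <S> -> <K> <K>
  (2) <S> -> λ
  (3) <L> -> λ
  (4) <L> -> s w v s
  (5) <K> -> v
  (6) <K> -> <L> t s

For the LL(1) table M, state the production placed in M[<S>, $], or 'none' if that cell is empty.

FIRST(<L>): from <L>->λ we get {λ}; from <L>->s w v s we get {s}. So FIRST(<L>) = {λ, s}.
FIRST(<K>): from <K>->v we get {v}; from <K>-><L> t s we get {s, t}. So FIRST(<K>) = {s, t, v}.
FIRST(<S>): from <S>-><K> <K> we get {s, t, v}; from <S>->λ we get {λ}. So FIRST(<S>) = {λ, s, t, v}.
FOLLOW(<S>) includes $ since <S> is the start symbol.
FOLLOW(<S>): <S> appears on no right-hand side. Thus FOLLOW(<S>) = {$}.
For <S> -> <K> <K>: FIRST(<K> <K>) = {s, t, v}, so it goes in M[<S>, t] for t ∈ {s, t, v}.
For <S> -> λ: FIRST(λ) = {λ}, so it goes in M[<S>, t] for t ∈ {}; since λ ∈ FIRST, also for every t ∈ FOLLOW(<S>) = {$}.

<S> -> λ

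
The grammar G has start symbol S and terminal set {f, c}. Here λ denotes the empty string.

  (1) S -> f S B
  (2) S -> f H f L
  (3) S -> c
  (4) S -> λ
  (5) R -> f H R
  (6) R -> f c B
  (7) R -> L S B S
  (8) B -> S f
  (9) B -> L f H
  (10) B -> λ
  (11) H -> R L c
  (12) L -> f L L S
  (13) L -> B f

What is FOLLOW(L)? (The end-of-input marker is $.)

FIRST(S) = {λ, c, f}
FIRST(R) = {c, f}  (via L S B S)
FIRST(H) = {c, f}  (via R L c)
FIRST(B) = {λ, c, f}  (via S f, L f H)
FIRST(L) = {c, f}  (via B f)
FOLLOW(S) includes $ since S is the start symbol.
FOLLOW(R): in R->f H R, the suffix after R is empty (adds nothing new); in H->R L c, R is followed by L c with FIRST {c, f}. Thus FOLLOW(R) = {c, f}.
FOLLOW(S): in S->f S B, S is followed by B with FIRST {λ, c, f}; in S->f S B, the suffix after S is nullable (adds nothing new); in R->L S B S (occurrence 1), S is followed by B S with FIRST {λ, c, f}; in R->L S B S (occurrence 1), the suffix after S is nullable, so FOLLOW(S) ⊇ FOLLOW(R) = {c, f}; in R->L S B S (occurrence 2), the suffix after S is empty, so FOLLOW(S) ⊇ FOLLOW(R) = {c, f}; in B->S f, S is followed by f with FIRST {f}; in L->f L L S, the suffix after S is empty, so FOLLOW(S) ⊇ FOLLOW(L) = {$, c, f}. Thus FOLLOW(S) = {$, c, f}.
FOLLOW(B): in S->f S B, the suffix after B is empty, so FOLLOW(B) ⊇ FOLLOW(S) = {$, c, f}; in R->f c B, the suffix after B is empty, so FOLLOW(B) ⊇ FOLLOW(R) = {c, f}; in R->L S B S, B is followed by S with FIRST {λ, c, f}; in R->L S B S, the suffix after B is nullable, so FOLLOW(B) ⊇ FOLLOW(R) = {c, f}; in L->B f, B is followed by f with FIRST {f}. Thus FOLLOW(B) = {$, c, f}.
FOLLOW(H): in S->f H f L, H is followed by f L with FIRST {f}; in R->f H R, H is followed by R with FIRST {c, f}; in B->L f H, the suffix after H is empty, so FOLLOW(H) ⊇ FOLLOW(B) = {$, c, f}. Thus FOLLOW(H) = {$, c, f}.
FOLLOW(L): in S->f H f L, the suffix after L is empty, so FOLLOW(L) ⊇ FOLLOW(S) = {$, c, f}; in R->L S B S, L is followed by S B S with FIRST {λ, c, f}; in R->L S B S, the suffix after L is nullable, so FOLLOW(L) ⊇ FOLLOW(R) = {c, f}; in B->L f H, L is followed by f H with FIRST {f}; in H->R L c, L is followed by c with FIRST {c}; in L->f L L S (occurrence 1), L is followed by L S with FIRST {c, f}; in L->f L L S (occurrence 2), L is followed by S with FIRST {λ, c, f}; in L->f L L S (occurrence 2), the suffix after L is nullable (adds nothing new). Thus FOLLOW(L) = {$, c, f}.

{$, c, f}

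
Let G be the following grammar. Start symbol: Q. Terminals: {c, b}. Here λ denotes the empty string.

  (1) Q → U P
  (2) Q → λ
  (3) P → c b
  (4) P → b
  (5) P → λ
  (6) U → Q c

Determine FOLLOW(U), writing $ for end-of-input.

{$, b, c}

FIRST(P) = {λ, b, c}
FIRST(Q) = {λ, c}  (via U P)
FIRST(U) = {c}  (via Q c)
FOLLOW(Q) includes $ since Q is the start symbol.
FOLLOW(Q): in U→Q c, Q is followed by c with FIRST {c}. Thus FOLLOW(Q) = {$, c}.
FOLLOW(P): in Q→U P, the suffix after P is empty, so FOLLOW(P) ⊇ FOLLOW(Q) = {$, c}. Thus FOLLOW(P) = {$, c}.
FOLLOW(U): in Q→U P, U is followed by P with FIRST {λ, b, c}; in Q→U P, the suffix after U is nullable, so FOLLOW(U) ⊇ FOLLOW(Q) = {$, c}. Thus FOLLOW(U) = {$, b, c}.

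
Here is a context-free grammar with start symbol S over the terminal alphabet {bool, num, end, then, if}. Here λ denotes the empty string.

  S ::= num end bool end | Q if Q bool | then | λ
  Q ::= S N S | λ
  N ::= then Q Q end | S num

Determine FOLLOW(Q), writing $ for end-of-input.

{bool, end, if, num, then}

FIRST(S): from S::=num end bool end we get {num}; from S::=Q if Q bool we get {if, num, then}; from S::=then we get {then}; from S::=λ we get {λ}. So FIRST(S) = {λ, if, num, then}.
FIRST(N): from N::=then Q Q end we get {then}; from N::=S num we get {if, num, then}. So FIRST(N) = {if, num, then}.
FIRST(Q): from Q::=S N S we get {if, num, then}; from Q::=λ we get {λ}. So FIRST(Q) = {λ, if, num, then}.
FOLLOW(S) includes $ since S is the start symbol.
FOLLOW(Q): in S::=Q if Q bool (occurrence 1), Q is followed by if Q bool with FIRST {if}; in S::=Q if Q bool (occurrence 2), Q is followed by bool with FIRST {bool}; in N::=then Q Q end (occurrence 1), Q is followed by Q end with FIRST {end, if, num, then}; in N::=then Q Q end (occurrence 2), Q is followed by end with FIRST {end}. Thus FOLLOW(Q) = {bool, end, if, num, then}.
FOLLOW(S): in Q::=S N S (occurrence 1), S is followed by N S with FIRST {if, num, then}; in Q::=S N S (occurrence 2), the suffix after S is empty, so FOLLOW(S) ⊇ FOLLOW(Q) = {bool, end, if, num, then}; in N::=S num, S is followed by num with FIRST {num}. Thus FOLLOW(S) = {$, bool, end, if, num, then}.
FOLLOW(N): in Q::=S N S, N is followed by S with FIRST {λ, if, num, then}; in Q::=S N S, the suffix after N is nullable, so FOLLOW(N) ⊇ FOLLOW(Q) = {bool, end, if, num, then}. Thus FOLLOW(N) = {bool, end, if, num, then}.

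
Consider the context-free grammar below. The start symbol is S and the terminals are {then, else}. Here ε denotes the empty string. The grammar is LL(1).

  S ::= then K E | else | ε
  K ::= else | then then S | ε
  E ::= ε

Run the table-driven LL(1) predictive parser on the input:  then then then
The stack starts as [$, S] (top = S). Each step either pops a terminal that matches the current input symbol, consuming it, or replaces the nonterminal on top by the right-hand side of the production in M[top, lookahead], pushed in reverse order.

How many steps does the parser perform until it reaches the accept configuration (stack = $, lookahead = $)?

7

step 1: stack=$ S  input=then then then $  — expand S ::= then K E
step 2: stack=$ E K then  input=then then then $  — match then
step 3: stack=$ E K  input=then then $  — expand K ::= then then S
step 4: stack=$ E S then then  input=then then $  — match then
step 5: stack=$ E S then  input=then $  — match then
step 6: stack=$ E S  input=$  — expand S ::= ε
step 7: stack=$ E  input=$  — expand E ::= ε
Accept reached after 7 steps.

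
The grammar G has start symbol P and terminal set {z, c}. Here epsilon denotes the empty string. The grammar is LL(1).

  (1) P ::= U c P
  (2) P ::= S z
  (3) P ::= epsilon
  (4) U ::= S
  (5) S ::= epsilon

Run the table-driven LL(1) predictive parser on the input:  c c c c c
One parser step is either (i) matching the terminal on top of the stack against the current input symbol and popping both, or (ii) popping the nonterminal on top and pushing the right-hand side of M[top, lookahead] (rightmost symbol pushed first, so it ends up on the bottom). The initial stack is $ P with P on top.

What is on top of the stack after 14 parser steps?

S

      Stack    Input        Action
   1  $ P      c c c c c $  expand P ::= U c P
   2  $ P c U  c c c c c $  expand U ::= S
   3  $ P c S  c c c c c $  expand S ::= epsilon
   4  $ P c    c c c c c $  match c
   5  $ P      c c c c $    expand P ::= U c P
   6  $ P c U  c c c c $    expand U ::= S
   7  $ P c S  c c c c $    expand S ::= epsilon
   8  $ P c    c c c c $    match c
   9  $ P      c c c $      expand P ::= U c P
  10  $ P c U  c c c $      expand U ::= S
  11  $ P c S  c c c $      expand S ::= epsilon
  12  $ P c    c c c $      match c
  13  $ P      c c $        expand P ::= U c P
  14  $ P c U  c c $        expand U ::= S
Stack after step 14: $ P c S (top = S).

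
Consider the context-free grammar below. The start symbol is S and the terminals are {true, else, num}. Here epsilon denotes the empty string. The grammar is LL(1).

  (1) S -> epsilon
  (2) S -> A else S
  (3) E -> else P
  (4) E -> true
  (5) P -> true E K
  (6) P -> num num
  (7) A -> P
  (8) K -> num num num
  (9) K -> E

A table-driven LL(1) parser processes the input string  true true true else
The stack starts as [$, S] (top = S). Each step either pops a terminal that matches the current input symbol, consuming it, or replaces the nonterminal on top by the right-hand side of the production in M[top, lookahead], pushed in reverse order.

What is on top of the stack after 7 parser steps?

     Stack              Input                  Action
  1  $ S                true true true else $  expand S -> A else S
  2  $ S else A         true true true else $  expand A -> P
  3  $ S else P         true true true else $  expand P -> true E K
  4  $ S else K E true  true true true else $  match true
  5  $ S else K E       true true else $       expand E -> true
  6  $ S else K true    true true else $       match true
  7  $ S else K         true else $            expand K -> E
Stack after step 7: $ S else E (top = E).

E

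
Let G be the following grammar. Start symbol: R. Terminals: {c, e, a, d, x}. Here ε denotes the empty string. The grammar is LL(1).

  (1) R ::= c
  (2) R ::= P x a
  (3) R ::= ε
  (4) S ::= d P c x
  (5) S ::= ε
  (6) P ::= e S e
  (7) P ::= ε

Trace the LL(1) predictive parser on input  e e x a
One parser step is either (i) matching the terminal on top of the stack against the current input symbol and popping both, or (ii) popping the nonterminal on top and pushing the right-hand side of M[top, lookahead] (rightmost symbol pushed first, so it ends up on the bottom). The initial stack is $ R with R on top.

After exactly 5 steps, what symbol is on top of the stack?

     Stack        Input      Action
  1  $ R          e e x a $  expand R ::= P x a
  2  $ a x P      e e x a $  expand P ::= e S e
  3  $ a x e S e  e e x a $  match e
  4  $ a x e S    e x a $    expand S ::= ε
  5  $ a x e      e x a $    match e
Stack after step 5: $ a x (top = x).

x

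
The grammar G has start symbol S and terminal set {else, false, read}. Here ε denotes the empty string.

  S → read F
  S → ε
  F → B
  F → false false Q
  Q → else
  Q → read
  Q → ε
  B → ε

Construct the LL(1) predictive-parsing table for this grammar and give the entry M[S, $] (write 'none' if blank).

S → ε

FIRST(S) = {ε, read}
FIRST(Q) = {ε, else, read}
FIRST(B) = {ε}
FIRST(F) = {ε, false}  (via B)
FOLLOW(S) includes $ since S is the start symbol.
FOLLOW(S): S appears on no right-hand side. Thus FOLLOW(S) = {$}.
For S → read F: FIRST(read F) = {read}, so it goes in M[S, t] for t ∈ {read}.
For S → ε: FIRST(ε) = {ε}, so it goes in M[S, t] for t ∈ {}; since ε ∈ FIRST, also for every t ∈ FOLLOW(S) = {$}.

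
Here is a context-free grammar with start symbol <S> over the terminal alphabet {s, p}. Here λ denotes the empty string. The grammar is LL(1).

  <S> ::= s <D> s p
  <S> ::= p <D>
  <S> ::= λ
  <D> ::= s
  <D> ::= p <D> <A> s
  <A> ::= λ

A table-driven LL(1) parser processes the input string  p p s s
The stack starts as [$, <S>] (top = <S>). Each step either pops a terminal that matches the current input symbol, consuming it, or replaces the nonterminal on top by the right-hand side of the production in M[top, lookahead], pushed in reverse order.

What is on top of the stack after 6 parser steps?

<A>

     Stack          Input      Action
  1  $ <S>          p p s s $  expand <S> ::= p <D>
  2  $ <D> p        p p s s $  match p
  3  $ <D>          p s s $    expand <D> ::= p <D> <A> s
  4  $ s <A> <D> p  p s s $    match p
  5  $ s <A> <D>    s s $      expand <D> ::= s
  6  $ s <A> s      s s $      match s
Stack after step 6: $ s <A> (top = <A>).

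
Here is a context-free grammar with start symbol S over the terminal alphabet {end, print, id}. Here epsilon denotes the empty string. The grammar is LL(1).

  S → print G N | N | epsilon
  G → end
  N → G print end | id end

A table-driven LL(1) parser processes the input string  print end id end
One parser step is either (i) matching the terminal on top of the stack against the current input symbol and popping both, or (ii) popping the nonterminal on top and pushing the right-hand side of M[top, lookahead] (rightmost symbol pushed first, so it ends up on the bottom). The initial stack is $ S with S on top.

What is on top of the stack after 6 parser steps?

     Stack        Input               Action
  1  $ S          print end id end $  expand S → print G N
  2  $ N G print  print end id end $  match print
  3  $ N G        end id end $        expand G → end
  4  $ N end      end id end $        match end
  5  $ N          id end $            expand N → id end
  6  $ end id     id end $            match id
Stack after step 6: $ end (top = end).

end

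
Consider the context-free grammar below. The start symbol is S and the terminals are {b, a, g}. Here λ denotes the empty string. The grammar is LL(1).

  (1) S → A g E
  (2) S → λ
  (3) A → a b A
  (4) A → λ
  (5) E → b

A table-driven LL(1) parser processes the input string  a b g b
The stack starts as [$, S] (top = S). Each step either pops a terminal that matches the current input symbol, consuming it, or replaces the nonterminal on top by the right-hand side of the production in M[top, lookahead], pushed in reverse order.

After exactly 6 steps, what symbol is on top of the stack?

E

     Stack        Input      Action
  1  $ S          a b g b $  expand S → A g E
  2  $ E g A      a b g b $  expand A → a b A
  3  $ E g A b a  a b g b $  match a
  4  $ E g A b    b g b $    match b
  5  $ E g A      g b $      expand A → λ
  6  $ E g        g b $      match g
Stack after step 6: $ E (top = E).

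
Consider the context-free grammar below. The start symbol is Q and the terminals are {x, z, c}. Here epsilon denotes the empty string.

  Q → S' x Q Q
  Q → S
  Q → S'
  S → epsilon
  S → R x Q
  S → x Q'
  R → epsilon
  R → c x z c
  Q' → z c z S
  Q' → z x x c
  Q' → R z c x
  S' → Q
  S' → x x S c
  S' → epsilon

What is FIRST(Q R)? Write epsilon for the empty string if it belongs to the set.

FIRST(R) = {epsilon, c}
FIRST(S) = {epsilon, c, x}  (via R x Q)
FIRST(Q') = {c, z}  (via R z c x)
FIRST(Q) = {epsilon, c, x}  (via S' x Q Q, S, S')
FIRST(S') = {epsilon, c, x}  (via Q)
FIRST(Q R): take FIRST of each symbol in turn, carrying on past any symbol whose FIRST contains epsilon; result {epsilon, c, x}.

{epsilon, c, x}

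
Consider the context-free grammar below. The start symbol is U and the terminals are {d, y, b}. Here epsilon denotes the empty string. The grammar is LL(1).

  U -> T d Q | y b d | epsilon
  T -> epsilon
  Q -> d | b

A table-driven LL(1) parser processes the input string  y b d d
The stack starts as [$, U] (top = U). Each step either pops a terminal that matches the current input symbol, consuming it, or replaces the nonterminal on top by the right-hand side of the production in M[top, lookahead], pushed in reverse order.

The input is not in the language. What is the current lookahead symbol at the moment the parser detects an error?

     Stack    Input      Action
  1  $ U      y b d d $  expand U -> y b d
  2  $ d b y  y b d d $  match y
  3  $ d b    b d d $    match b
  4  $ d      d d $      match d
  5  $        d $        error: stack empty but input remains

d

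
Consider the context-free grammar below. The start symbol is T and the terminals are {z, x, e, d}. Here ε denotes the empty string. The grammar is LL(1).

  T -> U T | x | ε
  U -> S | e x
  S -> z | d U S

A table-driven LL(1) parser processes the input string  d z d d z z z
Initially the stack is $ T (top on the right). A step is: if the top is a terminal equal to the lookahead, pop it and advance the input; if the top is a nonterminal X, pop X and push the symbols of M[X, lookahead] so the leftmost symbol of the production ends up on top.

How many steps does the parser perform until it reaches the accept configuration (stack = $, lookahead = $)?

20

step 1: stack=$ T  input=d z d d z z z $  — expand T -> U T
step 2: stack=$ T U  input=d z d d z z z $  — expand U -> S
step 3: stack=$ T S  input=d z d d z z z $  — expand S -> d U S
step 4: stack=$ T S U d  input=d z d d z z z $  — match d
step 5: stack=$ T S U  input=z d d z z z $  — expand U -> S
step 6: stack=$ T S S  input=z d d z z z $  — expand S -> z
step 7: stack=$ T S z  input=z d d z z z $  — match z
step 8: stack=$ T S  input=d d z z z $  — expand S -> d U S
step 9: stack=$ T S U d  input=d d z z z $  — match d
step 10: stack=$ T S U  input=d z z z $  — expand U -> S
step 11: stack=$ T S S  input=d z z z $  — expand S -> d U S
step 12: stack=$ T S S U d  input=d z z z $  — match d
step 13: stack=$ T S S U  input=z z z $  — expand U -> S
step 14: stack=$ T S S S  input=z z z $  — expand S -> z
step 15: stack=$ T S S z  input=z z z $  — match z
step 16: stack=$ T S S  input=z z $  — expand S -> z
step 17: stack=$ T S z  input=z z $  — match z
step 18: stack=$ T S  input=z $  — expand S -> z
step 19: stack=$ T z  input=z $  — match z
step 20: stack=$ T  input=$  — expand T -> ε
Accept reached after 20 steps.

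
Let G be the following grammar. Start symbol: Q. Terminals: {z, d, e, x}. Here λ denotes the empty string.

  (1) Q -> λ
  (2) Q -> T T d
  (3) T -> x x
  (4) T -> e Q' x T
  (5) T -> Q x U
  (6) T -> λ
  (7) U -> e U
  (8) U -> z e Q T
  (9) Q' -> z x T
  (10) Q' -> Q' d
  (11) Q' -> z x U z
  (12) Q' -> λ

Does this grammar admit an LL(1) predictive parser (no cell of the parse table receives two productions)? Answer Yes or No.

No

FIRST(Q) = {λ, d, e, x}
FIRST(T) = {λ, d, e, x}
FIRST(U) = {e, z}
FIRST(Q') = {λ, d, z}
FOLLOW(Q) = {$, d, e, x, z}
FOLLOW(T) = {d, e, x, z}
FOLLOW(U) = {d, e, x, z}
FOLLOW(Q') = {d, x}
Cell M[Q, d] receives both Q -> λ and Q -> T T d — the grammar is not LL(1).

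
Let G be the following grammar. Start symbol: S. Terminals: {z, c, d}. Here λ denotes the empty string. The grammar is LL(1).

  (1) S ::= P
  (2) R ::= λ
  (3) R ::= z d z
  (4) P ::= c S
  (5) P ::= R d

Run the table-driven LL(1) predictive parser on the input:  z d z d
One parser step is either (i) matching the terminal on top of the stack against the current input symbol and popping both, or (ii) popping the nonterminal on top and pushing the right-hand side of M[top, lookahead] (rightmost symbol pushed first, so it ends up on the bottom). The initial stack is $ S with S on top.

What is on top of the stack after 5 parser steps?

     Stack      Input      Action
  1  $ S        z d z d $  expand S ::= P
  2  $ P        z d z d $  expand P ::= R d
  3  $ d R      z d z d $  expand R ::= z d z
  4  $ d z d z  z d z d $  match z
  5  $ d z d    d z d $    match d
Stack after step 5: $ d z (top = z).

z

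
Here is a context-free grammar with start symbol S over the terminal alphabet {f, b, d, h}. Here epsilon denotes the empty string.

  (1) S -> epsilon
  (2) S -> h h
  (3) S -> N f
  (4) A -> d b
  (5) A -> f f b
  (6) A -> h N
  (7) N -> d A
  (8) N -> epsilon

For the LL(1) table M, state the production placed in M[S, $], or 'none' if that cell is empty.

S -> epsilon

FIRST(A): from A->d b we get {d}; from A->f f b we get {f}; from A->h N we get {h}. So FIRST(A) = {d, f, h}.
FIRST(N): from N->d A we get {d}; from N->epsilon we get {epsilon}. So FIRST(N) = {epsilon, d}.
FIRST(S): from S->epsilon we get {epsilon}; from S->h h we get {h}; from S->N f we get {d, f}. So FIRST(S) = {epsilon, d, f, h}.
FOLLOW(S) includes $ since S is the start symbol.
FOLLOW(S): S appears on no right-hand side. Thus FOLLOW(S) = {$}.
For S -> epsilon: FIRST(epsilon) = {epsilon}, so it goes in M[S, t] for t ∈ {}; since epsilon ∈ FIRST, also for every t ∈ FOLLOW(S) = {$}.
For S -> h h: FIRST(h h) = {h}, so it goes in M[S, t] for t ∈ {h}.
For S -> N f: FIRST(N f) = {d, f}, so it goes in M[S, t] for t ∈ {d, f}.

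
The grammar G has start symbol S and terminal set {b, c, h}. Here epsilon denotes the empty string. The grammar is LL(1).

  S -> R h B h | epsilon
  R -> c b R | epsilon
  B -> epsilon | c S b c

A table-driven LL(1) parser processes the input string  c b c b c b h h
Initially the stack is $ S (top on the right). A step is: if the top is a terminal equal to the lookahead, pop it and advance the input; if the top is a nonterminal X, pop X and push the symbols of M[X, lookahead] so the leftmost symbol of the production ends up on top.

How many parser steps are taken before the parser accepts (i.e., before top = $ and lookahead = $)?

14

      Stack          Input              Action
   1  $ S            c b c b c b h h $  expand S -> R h B h
   2  $ h B h R      c b c b c b h h $  expand R -> c b R
   3  $ h B h R b c  c b c b c b h h $  match c
   4  $ h B h R b    b c b c b h h $    match b
   5  $ h B h R      c b c b h h $      expand R -> c b R
   6  $ h B h R b c  c b c b h h $      match c
   7  $ h B h R b    b c b h h $        match b
   8  $ h B h R      c b h h $          expand R -> c b R
   9  $ h B h R b c  c b h h $          match c
  10  $ h B h R b    b h h $            match b
  11  $ h B h R      h h $              expand R -> epsilon
  12  $ h B h        h h $              match h
  13  $ h B          h $                expand B -> epsilon
  14  $ h            h $                match h
Accept reached after 14 steps.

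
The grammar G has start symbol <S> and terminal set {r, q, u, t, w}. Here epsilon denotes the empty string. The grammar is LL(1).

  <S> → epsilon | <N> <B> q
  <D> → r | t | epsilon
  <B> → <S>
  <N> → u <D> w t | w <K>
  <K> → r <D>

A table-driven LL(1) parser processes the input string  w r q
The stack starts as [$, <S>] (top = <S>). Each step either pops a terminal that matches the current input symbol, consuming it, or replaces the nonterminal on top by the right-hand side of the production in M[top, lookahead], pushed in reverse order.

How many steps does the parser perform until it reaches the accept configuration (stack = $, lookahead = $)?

9

     Stack          Input    Action
  1  $ <S>          w r q $  expand <S> → <N> <B> q
  2  $ q <B> <N>    w r q $  expand <N> → w <K>
  3  $ q <B> <K> w  w r q $  match w
  4  $ q <B> <K>    r q $    expand <K> → r <D>
  5  $ q <B> <D> r  r q $    match r
  6  $ q <B> <D>    q $      expand <D> → epsilon
  7  $ q <B>        q $      expand <B> → <S>
  8  $ q <S>        q $      expand <S> → epsilon
  9  $ q            q $      match q
Accept reached after 9 steps.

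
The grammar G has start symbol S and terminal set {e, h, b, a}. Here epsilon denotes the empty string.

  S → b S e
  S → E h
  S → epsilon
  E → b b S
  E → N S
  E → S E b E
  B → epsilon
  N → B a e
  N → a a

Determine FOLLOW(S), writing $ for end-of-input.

{$, a, b, e, h}

FIRST(B): from B→epsilon we get {epsilon}. So FIRST(B) = {epsilon}.
FIRST(N): from N→B a e we get {a}; from N→a a we get {a}. So FIRST(N) = {a}.
FIRST(S): from S→b S e we get {b}; from S→E h we get {a, b}; from S→epsilon we get {epsilon}. So FIRST(S) = {epsilon, a, b}.
FIRST(E): from E→b b S we get {b}; from E→N S we get {a}; from E→S E b E we get {a, b}. So FIRST(E) = {a, b}.
FOLLOW(S) includes $ since S is the start symbol.
FOLLOW(E): in S→E h, E is followed by h with FIRST {h}; in E→S E b E (occurrence 1), E is followed by b E with FIRST {b}; in E→S E b E (occurrence 2), the suffix after E is empty (adds nothing new). Thus FOLLOW(E) = {b, h}.
FOLLOW(S): in S→b S e, S is followed by e with FIRST {e}; in E→b b S, the suffix after S is empty, so FOLLOW(S) ⊇ FOLLOW(E) = {b, h}; in E→N S, the suffix after S is empty, so FOLLOW(S) ⊇ FOLLOW(E) = {b, h}; in E→S E b E, S is followed by E b E with FIRST {a, b}. Thus FOLLOW(S) = {$, a, b, e, h}.
FOLLOW(B): in N→B a e, B is followed by a e with FIRST {a}. Thus FOLLOW(B) = {a}.
FOLLOW(N): in E→N S, N is followed by S with FIRST {epsilon, a, b}; in E→N S, the suffix after N is nullable, so FOLLOW(N) ⊇ FOLLOW(E) = {b, h}. Thus FOLLOW(N) = {a, b, h}.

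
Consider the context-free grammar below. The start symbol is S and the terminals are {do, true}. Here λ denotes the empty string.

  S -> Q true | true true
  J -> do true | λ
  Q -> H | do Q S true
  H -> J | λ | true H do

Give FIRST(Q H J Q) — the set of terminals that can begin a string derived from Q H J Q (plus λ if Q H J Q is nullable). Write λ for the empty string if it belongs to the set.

{λ, do, true}

FIRST(J) = {λ, do}
FIRST(H) = {λ, do, true}  (via J)
FIRST(Q) = {λ, do, true}  (via H)
FIRST(S) = {do, true}  (via Q true)
FIRST(Q H J Q): take FIRST of each symbol in turn, carrying on past any symbol whose FIRST contains λ; result {λ, do, true}.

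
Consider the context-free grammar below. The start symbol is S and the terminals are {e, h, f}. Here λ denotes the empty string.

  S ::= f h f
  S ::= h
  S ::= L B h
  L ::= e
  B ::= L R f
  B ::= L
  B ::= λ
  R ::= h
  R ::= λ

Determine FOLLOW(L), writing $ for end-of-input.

FIRST(L) = {e}
FIRST(R) = {λ, h}
FIRST(S) = {e, f, h}  (via L B h)
FIRST(B) = {λ, e}  (via L R f, L)
FOLLOW(S) includes $ since S is the start symbol.
FOLLOW(S): S appears on no right-hand side. Thus FOLLOW(S) = {$}.
FOLLOW(B): in S::=L B h, B is followed by h with FIRST {h}. Thus FOLLOW(B) = {h}.
FOLLOW(L): in S::=L B h, L is followed by B h with FIRST {e, h}; in B::=L R f, L is followed by R f with FIRST {f, h}; in B::=L, the suffix after L is empty, so FOLLOW(L) ⊇ FOLLOW(B) = {h}. Thus FOLLOW(L) = {e, f, h}.
FOLLOW(R): in B::=L R f, R is followed by f with FIRST {f}. Thus FOLLOW(R) = {f}.

{e, f, h}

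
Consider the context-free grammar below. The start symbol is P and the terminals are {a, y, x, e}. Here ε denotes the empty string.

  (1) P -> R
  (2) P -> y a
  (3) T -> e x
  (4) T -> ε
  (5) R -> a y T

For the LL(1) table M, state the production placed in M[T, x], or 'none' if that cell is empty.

FIRST(T): from T->e x we get {e}; from T->ε we get {ε}. So FIRST(T) = {ε, e}.
FIRST(R): from R->a y T we get {a}. So FIRST(R) = {a}.
FIRST(P): from P->R we get {a}; from P->y a we get {y}. So FIRST(P) = {a, y}.
FOLLOW(P) includes $ since P is the start symbol.
FOLLOW(R): in P->R, the suffix after R is empty, so FOLLOW(R) ⊇ FOLLOW(P) = {$}. Thus FOLLOW(R) = {$}.
FOLLOW(T): in R->a y T, the suffix after T is empty, so FOLLOW(T) ⊇ FOLLOW(R) = {$}. Thus FOLLOW(T) = {$}.
For T -> e x: FIRST(e x) = {e}, so it goes in M[T, t] for t ∈ {e}.
For T -> ε: FIRST(ε) = {ε}, so it goes in M[T, t] for t ∈ {}; since ε ∈ FIRST, also for every t ∈ FOLLOW(T) = {$}.
None of these place a production in M[T, x].

none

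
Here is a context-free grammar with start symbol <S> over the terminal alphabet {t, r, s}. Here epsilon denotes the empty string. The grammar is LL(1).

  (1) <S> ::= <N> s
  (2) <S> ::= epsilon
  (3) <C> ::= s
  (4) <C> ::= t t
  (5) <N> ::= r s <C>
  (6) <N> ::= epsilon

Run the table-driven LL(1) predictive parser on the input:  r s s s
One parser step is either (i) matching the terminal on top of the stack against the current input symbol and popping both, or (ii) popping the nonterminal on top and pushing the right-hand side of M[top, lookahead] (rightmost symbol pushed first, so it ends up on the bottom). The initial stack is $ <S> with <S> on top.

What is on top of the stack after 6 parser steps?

s

step 1: stack=$ <S>  input=r s s s $  — expand <S> ::= <N> s
step 2: stack=$ s <N>  input=r s s s $  — expand <N> ::= r s <C>
step 3: stack=$ s <C> s r  input=r s s s $  — match r
step 4: stack=$ s <C> s  input=s s s $  — match s
step 5: stack=$ s <C>  input=s s $  — expand <C> ::= s
step 6: stack=$ s s  input=s s $  — match s
Stack after step 6: $ s (top = s).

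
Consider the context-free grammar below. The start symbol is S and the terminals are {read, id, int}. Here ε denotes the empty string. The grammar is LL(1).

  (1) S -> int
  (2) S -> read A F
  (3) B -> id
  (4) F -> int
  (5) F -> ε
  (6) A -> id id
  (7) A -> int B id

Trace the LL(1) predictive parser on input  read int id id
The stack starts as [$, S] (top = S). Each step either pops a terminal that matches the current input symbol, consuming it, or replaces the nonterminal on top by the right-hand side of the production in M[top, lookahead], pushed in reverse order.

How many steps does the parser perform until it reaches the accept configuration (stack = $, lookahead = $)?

     Stack         Input             Action
  1  $ S           read int id id $  expand S -> read A F
  2  $ F A read    read int id id $  match read
  3  $ F A         int id id $       expand A -> int B id
  4  $ F id B int  int id id $       match int
  5  $ F id B      id id $           expand B -> id
  6  $ F id id     id id $           match id
  7  $ F id        id $              match id
  8  $ F           $                 expand F -> ε
Accept reached after 8 steps.

8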